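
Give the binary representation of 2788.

Using repeated division by 2:
2788 ÷ 2 = 1394 remainder 0
1394 ÷ 2 = 697 remainder 0
697 ÷ 2 = 348 remainder 1
348 ÷ 2 = 174 remainder 0
174 ÷ 2 = 87 remainder 0
87 ÷ 2 = 43 remainder 1
43 ÷ 2 = 21 remainder 1
21 ÷ 2 = 10 remainder 1
10 ÷ 2 = 5 remainder 0
5 ÷ 2 = 2 remainder 1
2 ÷ 2 = 1 remainder 0
1 ÷ 2 = 0 remainder 1
Reading remainders bottom to top: 101011100100



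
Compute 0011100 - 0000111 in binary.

Method 1 - Direct subtraction (column by column from the right: bit − bit − borrow-in; if negative, add 2 and borrow 1 from the next column):
borrow: 0001110
        0011100
-       0000111
---------------
        0010101

Method 2 - Add two's complement:
Two's complement of 0000111: invert → 1111000, add 1 → 1111001
  0011100
+ 1111001
---------
 10010101  (end carry out of the top bit = 1)
Discarding the end carry: 0010101
Decimal check:
  0011100 = 16 + 8 + 4 = 28
  0000111 = 4 + 2 + 1 = 7
  28 - 7 = 21, and 0010101 = 16 + 4 + 1 = 21 ✓



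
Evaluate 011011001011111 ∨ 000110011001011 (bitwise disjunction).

OR: 1 when either bit is 1
  011011001011111
| 000110011001011
-----------------
  011111011011111
Decimal: 13919 | 3275 = 16095



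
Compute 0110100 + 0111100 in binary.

Add column by column from the right: bit + bit + carry-in; write the sum mod 2, carry 1 when the sum is 2 or 3.
carry:  1111000
        0110100
+       0111100
---------------
       01110000
(the carry out of the leftmost column, 0, becomes the leading bit)
Decimal check:
  0110100 = 32 + 16 + 4 = 52
  0111100 = 32 + 16 + 8 + 4 = 60
  52 + 60 = 112, and 01110000 = 64 + 32 + 16 = 112 ✓



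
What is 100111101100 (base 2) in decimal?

Sum of powers of 2 for each 1-bit:
2^2 + 2^3 + 2^5 + 2^6 + 2^7 + 2^8 + 2^11
= 4 + 8 + 32 + 64 + 128 + 256 + 2048
= 2540



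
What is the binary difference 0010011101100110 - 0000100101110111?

Method 1 - Direct subtraction (column by column from the right: bit − bit − borrow-in; if negative, add 2 and borrow 1 from the next column):
borrow: 0011001111111110
        0010011101100110
-       0000100101110111
------------------------
        0001110111101111

Method 2 - Add two's complement:
Two's complement of 0000100101110111: invert → 1111011010001000, add 1 → 1111011010001001
  0010011101100110
+ 1111011010001001
------------------
 10001110111101111  (end carry out of the top bit = 1)
Discarding the end carry: 0001110111101111
Decimal check:
  0010011101100110 = 8192 + 1024 + 512 + 256 + 64 + 32 + 4 + 2 = 10086
  0000100101110111 = 2048 + 256 + 64 + 32 + 16 + 4 + 2 + 1 = 2423
  10086 - 2423 = 7663, and 0001110111101111 = 4096 + 2048 + 1024 + 256 + 128 + 64 + 32 + 8 + 4 + 2 + 1 = 7663 ✓



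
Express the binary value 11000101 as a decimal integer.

Sum of powers of 2 for each 1-bit:
2^0 + 2^2 + 2^6 + 2^7
= 1 + 4 + 64 + 128
= 197



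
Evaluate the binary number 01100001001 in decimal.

Sum of powers of 2 for each 1-bit:
2^0 + 2^3 + 2^8 + 2^9
= 1 + 8 + 256 + 512
= 777



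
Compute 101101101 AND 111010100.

AND: 1 only when both bits are 1
  101101101
& 111010100
-----------
  101000100
Decimal: 365 & 468 = 324



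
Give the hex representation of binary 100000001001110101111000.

Group into 4-bit nibbles from right:
  1000 = 8
  0000 = 0
  1001 = 9
  1101 = D
  0111 = 7
  1000 = 8
Result: 809D78



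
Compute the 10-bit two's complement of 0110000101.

Original: 0110000101
Step 1 - Invert all bits: 1001111010
Step 2 - Add 1: 1001111011
Verification: 0110000101 + 1001111011 = 10000000000; discarding the end carry (carry out of the top bit) leaves the 10-bit value 0000000000, as required for x + (-x)



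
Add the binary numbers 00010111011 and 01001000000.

Add column by column from the right: bit + bit + carry-in; write the sum mod 2, carry 1 when the sum is 2 or 3.
carry:  00000000000
        00010111011
+       01001000000
-------------------
       001011111011
(the carry out of the leftmost column, 0, becomes the leading bit)
Decimal check:
  00010111011 = 128 + 32 + 16 + 8 + 2 + 1 = 187
  01001000000 = 512 + 64 = 576
  187 + 576 = 763, and 001011111011 = 512 + 128 + 64 + 32 + 16 + 8 + 2 + 1 = 763 ✓



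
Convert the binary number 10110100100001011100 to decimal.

Sum of powers of 2 for each 1-bit:
2^2 + 2^3 + 2^4 + 2^6 + 2^11 + 2^14 + 2^16 + 2^17 + 2^19
= 4 + 8 + 16 + 64 + 2048 + 16384 + 65536 + 131072 + 524288
= 739420



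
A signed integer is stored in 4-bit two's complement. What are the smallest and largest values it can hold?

For 4-bit two's complement:
Minimum: -2^3 = -8
Maximum: 2^3 - 1 = 7



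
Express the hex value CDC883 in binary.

Convert each hex digit to 4 bits:
  C = 1100
  D = 1101
  C = 1100
  8 = 1000
  8 = 1000
  3 = 0011
Concatenate: 110011011100100010000011



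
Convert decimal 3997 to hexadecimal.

Using repeated division by 16 (digits 10–15 are A–F):
3997 ÷ 16 = 249 remainder 13 (D)
249 ÷ 16 = 15 remainder 9
15 ÷ 16 = 0 remainder 15 (F)
Reading remainders bottom to top: F9D



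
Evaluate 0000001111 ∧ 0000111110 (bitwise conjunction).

AND: 1 only when both bits are 1
  0000001111
& 0000111110
------------
  0000001110
Decimal: 15 & 62 = 14



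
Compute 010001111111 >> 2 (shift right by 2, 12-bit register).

Original: 010001111111 (decimal 1151)
Shift right by 2 positions
Drop the 2 low bits; fill with zeros on the left
Result: 000100011111 (decimal 287)
Equivalent: 1151 >> 2 = 1151 ÷ 2^2 = 287



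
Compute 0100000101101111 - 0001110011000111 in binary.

Method 1 - Direct subtraction (column by column from the right: bit − bit − borrow-in; if negative, add 2 and borrow 1 from the next column):
borrow: 0111100100000000
        0100000101101111
-       0001110011000111
------------------------
        0010010010101000

Method 2 - Add two's complement:
Two's complement of 0001110011000111: invert → 1110001100111000, add 1 → 1110001100111001
  0100000101101111
+ 1110001100111001
------------------
 10010010010101000  (end carry out of the top bit = 1)
Discarding the end carry: 0010010010101000
Decimal check:
  0100000101101111 = 16384 + 256 + 64 + 32 + 8 + 4 + 2 + 1 = 16751
  0001110011000111 = 4096 + 2048 + 1024 + 128 + 64 + 4 + 2 + 1 = 7367
  16751 - 7367 = 9384, and 0010010010101000 = 8192 + 1024 + 128 + 32 + 8 = 9384 ✓



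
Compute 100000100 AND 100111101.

AND: 1 only when both bits are 1
  100000100
& 100111101
-----------
  100000100
Decimal: 260 & 317 = 260



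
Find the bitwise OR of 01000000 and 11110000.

OR: 1 when either bit is 1
  01000000
| 11110000
----------
  11110000
Decimal: 64 | 240 = 240



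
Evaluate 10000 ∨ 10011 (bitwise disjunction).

OR: 1 when either bit is 1
  10000
| 10011
-------
  10011
Decimal: 16 | 19 = 19



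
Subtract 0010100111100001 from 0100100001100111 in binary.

Method 1 - Direct subtraction (column by column from the right: bit − bit − borrow-in; if negative, add 2 and borrow 1 from the next column):
borrow: 0111111100000000
        0100100001100111
-       0010100111100001
------------------------
        0001111010000110

Method 2 - Add two's complement:
Two's complement of 0010100111100001: invert → 1101011000011110, add 1 → 1101011000011111
  0100100001100111
+ 1101011000011111
------------------
 10001111010000110  (end carry out of the top bit = 1)
Discarding the end carry: 0001111010000110
Decimal check:
  0100100001100111 = 16384 + 2048 + 64 + 32 + 4 + 2 + 1 = 18535
  0010100111100001 = 8192 + 2048 + 256 + 128 + 64 + 32 + 1 = 10721
  18535 - 10721 = 7814, and 0001111010000110 = 4096 + 2048 + 1024 + 512 + 128 + 4 + 2 = 7814 ✓



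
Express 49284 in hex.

Using repeated division by 16 (digits 10–15 are A–F):
49284 ÷ 16 = 3080 remainder 4
3080 ÷ 16 = 192 remainder 8
192 ÷ 16 = 12 remainder 0
12 ÷ 16 = 0 remainder 12 (C)
Reading remainders bottom to top: C084



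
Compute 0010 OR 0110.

OR: 1 when either bit is 1
  0010
| 0110
------
  0110
Decimal: 2 | 6 = 6



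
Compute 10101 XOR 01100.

XOR: 1 when bits differ
  10101
^ 01100
-------
  11001
Decimal: 21 ^ 12 = 25



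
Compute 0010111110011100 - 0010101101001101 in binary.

Method 1 - Direct subtraction (column by column from the right: bit − bit − borrow-in; if negative, add 2 and borrow 1 from the next column):
borrow: 0000000010011110
        0010111110011100
-       0010101101001101
------------------------
        0000010001001111

Method 2 - Add two's complement:
Two's complement of 0010101101001101: invert → 1101010010110010, add 1 → 1101010010110011
  0010111110011100
+ 1101010010110011
------------------
 10000010001001111  (end carry out of the top bit = 1)
Discarding the end carry: 0000010001001111
Decimal check:
  0010111110011100 = 8192 + 2048 + 1024 + 512 + 256 + 128 + 16 + 8 + 4 = 12188
  0010101101001101 = 8192 + 2048 + 512 + 256 + 64 + 8 + 4 + 1 = 11085
  12188 - 11085 = 1103, and 0000010001001111 = 1024 + 64 + 8 + 4 + 2 + 1 = 1103 ✓



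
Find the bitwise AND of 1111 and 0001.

AND: 1 only when both bits are 1
  1111
& 0001
------
  0001
Decimal: 15 & 1 = 1



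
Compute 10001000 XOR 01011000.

XOR: 1 when bits differ
  10001000
^ 01011000
----------
  11010000
Decimal: 136 ^ 88 = 208



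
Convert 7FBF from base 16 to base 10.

Expand by place value (powers of 16):
Digit values: F = 15, B = 11
7FBF = 7 × 16^3 + 15 × 16^2 + 11 × 16^1 + 15 × 16^0
= 7 × 4096 + 15 × 256 + 11 × 16 + 15 × 1
= 28672 + 3840 + 176 + 15
= 32703



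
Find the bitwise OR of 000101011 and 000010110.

OR: 1 when either bit is 1
  000101011
| 000010110
-----------
  000111111
Decimal: 43 | 22 = 63



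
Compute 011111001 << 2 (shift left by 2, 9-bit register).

Original: 011111001 (decimal 249)
Shift left by 2 positions
Append 2 zeros on the right and drop the 2 high bits that overflow the 9-bit width
Result: 111100100 (decimal 484)
Equivalent: 249 << 2 = 249 × 2^2 = 996, truncated to 9 bits = 484



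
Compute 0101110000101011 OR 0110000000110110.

OR: 1 when either bit is 1
  0101110000101011
| 0110000000110110
------------------
  0111110000111111
Decimal: 23595 | 24630 = 31807



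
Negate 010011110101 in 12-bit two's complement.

Original: 010011110101
Step 1 - Invert all bits: 101100001010
Step 2 - Add 1: 101100001011
Verification: 010011110101 + 101100001011 = 1000000000000; discarding the end carry (carry out of the top bit) leaves the 12-bit value 000000000000, as required for x + (-x)



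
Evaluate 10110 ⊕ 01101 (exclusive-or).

XOR: 1 when bits differ
  10110
^ 01101
-------
  11011
Decimal: 22 ^ 13 = 27



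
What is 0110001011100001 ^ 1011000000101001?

XOR: 1 when bits differ
  0110001011100001
^ 1011000000101001
------------------
  1101001011001000
Decimal: 25313 ^ 45097 = 53960



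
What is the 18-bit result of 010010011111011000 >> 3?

Original: 010010011111011000 (decimal 75736)
Shift right by 3 positions
Drop the 3 low bits; fill with zeros on the left
Result: 000010010011111011 (decimal 9467)
Equivalent: 75736 >> 3 = 75736 ÷ 2^3 = 9467



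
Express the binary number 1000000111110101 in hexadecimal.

Group into 4-bit nibbles from right:
  1000 = 8
  0001 = 1
  1111 = F
  0101 = 5
Result: 81F5



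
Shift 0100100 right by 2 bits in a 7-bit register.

Original: 0100100 (decimal 36)
Shift right by 2 positions
Drop the 2 low bits; fill with zeros on the left
Result: 0001001 (decimal 9)
Equivalent: 36 >> 2 = 36 ÷ 2^2 = 9



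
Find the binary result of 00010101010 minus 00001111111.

Method 1 - Direct subtraction (column by column from the right: bit − bit − borrow-in; if negative, add 2 and borrow 1 from the next column):
borrow: 00011111110
        00010101010
-       00001111111
-------------------
        00000101011

Method 2 - Add two's complement:
Two's complement of 00001111111: invert → 11110000000, add 1 → 11110000001
  00010101010
+ 11110000001
-------------
 100000101011  (end carry out of the top bit = 1)
Discarding the end carry: 00000101011
Decimal check:
  00010101010 = 128 + 32 + 8 + 2 = 170
  00001111111 = 64 + 32 + 16 + 8 + 4 + 2 + 1 = 127
  170 - 127 = 43, and 00000101011 = 32 + 8 + 2 + 1 = 43 ✓



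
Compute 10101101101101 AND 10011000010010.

AND: 1 only when both bits are 1
  10101101101101
& 10011000010010
----------------
  10001000000000
Decimal: 11117 & 9746 = 8704



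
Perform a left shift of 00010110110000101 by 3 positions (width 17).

Original: 00010110110000101 (decimal 11653)
Shift left by 3 positions
Append 3 zeros on the right
Result: 10110110000101000 (decimal 93224)
Equivalent: 11653 << 3 = 11653 × 2^3 = 93224



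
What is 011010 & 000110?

AND: 1 only when both bits are 1
  011010
& 000110
--------
  000010
Decimal: 26 & 6 = 2



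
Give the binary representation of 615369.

Using repeated division by 2:
615369 ÷ 2 = 307684 remainder 1
307684 ÷ 2 = 153842 remainder 0
153842 ÷ 2 = 76921 remainder 0
76921 ÷ 2 = 38460 remainder 1
38460 ÷ 2 = 19230 remainder 0
19230 ÷ 2 = 9615 remainder 0
9615 ÷ 2 = 4807 remainder 1
4807 ÷ 2 = 2403 remainder 1
2403 ÷ 2 = 1201 remainder 1
1201 ÷ 2 = 600 remainder 1
600 ÷ 2 = 300 remainder 0
300 ÷ 2 = 150 remainder 0
150 ÷ 2 = 75 remainder 0
75 ÷ 2 = 37 remainder 1
37 ÷ 2 = 18 remainder 1
18 ÷ 2 = 9 remainder 0
9 ÷ 2 = 4 remainder 1
4 ÷ 2 = 2 remainder 0
2 ÷ 2 = 1 remainder 0
1 ÷ 2 = 0 remainder 1
Reading remainders bottom to top: 10010110001111001001



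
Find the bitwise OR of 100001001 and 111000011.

OR: 1 when either bit is 1
  100001001
| 111000011
-----------
  111001011
Decimal: 265 | 451 = 459



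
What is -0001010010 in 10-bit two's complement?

Original: 0001010010
Step 1 - Invert all bits: 1110101101
Step 2 - Add 1: 1110101110
Verification: 0001010010 + 1110101110 = 10000000000; discarding the end carry (carry out of the top bit) leaves the 10-bit value 0000000000, as required for x + (-x)



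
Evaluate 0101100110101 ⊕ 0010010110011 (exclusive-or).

XOR: 1 when bits differ
  0101100110101
^ 0010010110011
---------------
  0111110000110
Decimal: 2869 ^ 1203 = 3974



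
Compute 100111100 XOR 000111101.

XOR: 1 when bits differ
  100111100
^ 000111101
-----------
  100000001
Decimal: 316 ^ 61 = 257



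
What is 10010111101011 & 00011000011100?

AND: 1 only when both bits are 1
  10010111101011
& 00011000011100
----------------
  00010000001000
Decimal: 9707 & 1564 = 1032



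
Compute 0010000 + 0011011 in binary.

Add column by column from the right: bit + bit + carry-in; write the sum mod 2, carry 1 when the sum is 2 or 3.
carry:  0100000
        0010000
+       0011011
---------------
       00101011
(the carry out of the leftmost column, 0, becomes the leading bit)
Decimal check:
  0010000 = 16
  0011011 = 16 + 8 + 2 + 1 = 27
  16 + 27 = 43, and 00101011 = 32 + 8 + 2 + 1 = 43 ✓



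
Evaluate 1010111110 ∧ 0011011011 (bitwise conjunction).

AND: 1 only when both bits are 1
  1010111110
& 0011011011
------------
  0010011010
Decimal: 702 & 219 = 154



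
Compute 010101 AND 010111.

AND: 1 only when both bits are 1
  010101
& 010111
--------
  010101
Decimal: 21 & 23 = 21



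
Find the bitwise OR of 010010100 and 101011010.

OR: 1 when either bit is 1
  010010100
| 101011010
-----------
  111011110
Decimal: 148 | 346 = 478



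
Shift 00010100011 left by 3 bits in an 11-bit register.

Original: 00010100011 (decimal 163)
Shift left by 3 positions
Append 3 zeros on the right
Result: 10100011000 (decimal 1304)
Equivalent: 163 << 3 = 163 × 2^3 = 1304



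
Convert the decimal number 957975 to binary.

Using repeated division by 2:
957975 ÷ 2 = 478987 remainder 1
478987 ÷ 2 = 239493 remainder 1
239493 ÷ 2 = 119746 remainder 1
119746 ÷ 2 = 59873 remainder 0
59873 ÷ 2 = 29936 remainder 1
29936 ÷ 2 = 14968 remainder 0
14968 ÷ 2 = 7484 remainder 0
7484 ÷ 2 = 3742 remainder 0
3742 ÷ 2 = 1871 remainder 0
1871 ÷ 2 = 935 remainder 1
935 ÷ 2 = 467 remainder 1
467 ÷ 2 = 233 remainder 1
233 ÷ 2 = 116 remainder 1
116 ÷ 2 = 58 remainder 0
58 ÷ 2 = 29 remainder 0
29 ÷ 2 = 14 remainder 1
14 ÷ 2 = 7 remainder 0
7 ÷ 2 = 3 remainder 1
3 ÷ 2 = 1 remainder 1
1 ÷ 2 = 0 remainder 1
Reading remainders bottom to top: 11101001111000010111



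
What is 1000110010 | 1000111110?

OR: 1 when either bit is 1
  1000110010
| 1000111110
------------
  1000111110
Decimal: 562 | 574 = 574



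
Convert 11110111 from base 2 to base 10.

Sum of powers of 2 for each 1-bit:
2^0 + 2^1 + 2^2 + 2^4 + 2^5 + 2^6 + 2^7
= 1 + 2 + 4 + 16 + 32 + 64 + 128
= 247



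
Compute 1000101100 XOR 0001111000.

XOR: 1 when bits differ
  1000101100
^ 0001111000
------------
  1001010100
Decimal: 556 ^ 120 = 596



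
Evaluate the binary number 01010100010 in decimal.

Sum of powers of 2 for each 1-bit:
2^1 + 2^5 + 2^7 + 2^9
= 2 + 32 + 128 + 512
= 674



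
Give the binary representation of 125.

Using repeated division by 2:
125 ÷ 2 = 62 remainder 1
62 ÷ 2 = 31 remainder 0
31 ÷ 2 = 15 remainder 1
15 ÷ 2 = 7 remainder 1
7 ÷ 2 = 3 remainder 1
3 ÷ 2 = 1 remainder 1
1 ÷ 2 = 0 remainder 1
Reading remainders bottom to top: 1111101



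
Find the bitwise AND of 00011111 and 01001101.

AND: 1 only when both bits are 1
  00011111
& 01001101
----------
  00001101
Decimal: 31 & 77 = 13



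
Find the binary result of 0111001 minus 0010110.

Method 1 - Direct subtraction (column by column from the right: bit − bit − borrow-in; if negative, add 2 and borrow 1 from the next column):
borrow: 0001100
        0111001
-       0010110
---------------
        0100011

Method 2 - Add two's complement:
Two's complement of 0010110: invert → 1101001, add 1 → 1101010
  0111001
+ 1101010
---------
 10100011  (end carry out of the top bit = 1)
Discarding the end carry: 0100011
Decimal check:
  0111001 = 32 + 16 + 8 + 1 = 57
  0010110 = 16 + 4 + 2 = 22
  57 - 22 = 35, and 0100011 = 32 + 2 + 1 = 35 ✓



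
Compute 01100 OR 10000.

OR: 1 when either bit is 1
  01100
| 10000
-------
  11100
Decimal: 12 | 16 = 28



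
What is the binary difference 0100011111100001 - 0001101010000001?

Method 1 - Direct subtraction (column by column from the right: bit − bit − borrow-in; if negative, add 2 and borrow 1 from the next column):
borrow: 0111000000000000
        0100011111100001
-       0001101010000001
------------------------
        0010110101100000

Method 2 - Add two's complement:
Two's complement of 0001101010000001: invert → 1110010101111110, add 1 → 1110010101111111
  0100011111100001
+ 1110010101111111
------------------
 10010110101100000  (end carry out of the top bit = 1)
Discarding the end carry: 0010110101100000
Decimal check:
  0100011111100001 = 16384 + 1024 + 512 + 256 + 128 + 64 + 32 + 1 = 18401
  0001101010000001 = 4096 + 2048 + 512 + 128 + 1 = 6785
  18401 - 6785 = 11616, and 0010110101100000 = 8192 + 2048 + 1024 + 256 + 64 + 32 = 11616 ✓



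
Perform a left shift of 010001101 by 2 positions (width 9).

Original: 010001101 (decimal 141)
Shift left by 2 positions
Append 2 zeros on the right and drop the 2 high bits that overflow the 9-bit width
Result: 000110100 (decimal 52)
Equivalent: 141 << 2 = 141 × 2^2 = 564, truncated to 9 bits = 52



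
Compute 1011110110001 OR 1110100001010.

OR: 1 when either bit is 1
  1011110110001
| 1110100001010
---------------
  1111110111011
Decimal: 6065 | 7434 = 8123



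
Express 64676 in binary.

Using repeated division by 2:
64676 ÷ 2 = 32338 remainder 0
32338 ÷ 2 = 16169 remainder 0
16169 ÷ 2 = 8084 remainder 1
8084 ÷ 2 = 4042 remainder 0
4042 ÷ 2 = 2021 remainder 0
2021 ÷ 2 = 1010 remainder 1
1010 ÷ 2 = 505 remainder 0
505 ÷ 2 = 252 remainder 1
252 ÷ 2 = 126 remainder 0
126 ÷ 2 = 63 remainder 0
63 ÷ 2 = 31 remainder 1
31 ÷ 2 = 15 remainder 1
15 ÷ 2 = 7 remainder 1
7 ÷ 2 = 3 remainder 1
3 ÷ 2 = 1 remainder 1
1 ÷ 2 = 0 remainder 1
Reading remainders bottom to top: 1111110010100100



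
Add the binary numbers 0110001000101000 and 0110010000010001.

Add column by column from the right: bit + bit + carry-in; write the sum mod 2, carry 1 when the sum is 2 or 3.
carry:  1100000000000000
        0110001000101000
+       0110010000010001
------------------------
       01100011000111001
(the carry out of the leftmost column, 0, becomes the leading bit)
Decimal check:
  0110001000101000 = 16384 + 8192 + 512 + 32 + 8 = 25128
  0110010000010001 = 16384 + 8192 + 1024 + 16 + 1 = 25617
  25128 + 25617 = 50745, and 01100011000111001 = 32768 + 16384 + 1024 + 512 + 32 + 16 + 8 + 1 = 50745 ✓



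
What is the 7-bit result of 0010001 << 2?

Original: 0010001 (decimal 17)
Shift left by 2 positions
Append 2 zeros on the right
Result: 1000100 (decimal 68)
Equivalent: 17 << 2 = 17 × 2^2 = 68



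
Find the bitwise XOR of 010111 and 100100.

XOR: 1 when bits differ
  010111
^ 100100
--------
  110011
Decimal: 23 ^ 36 = 51



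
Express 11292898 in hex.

Using repeated division by 16 (digits 10–15 are A–F):
11292898 ÷ 16 = 705806 remainder 2
705806 ÷ 16 = 44112 remainder 14 (E)
44112 ÷ 16 = 2757 remainder 0
2757 ÷ 16 = 172 remainder 5
172 ÷ 16 = 10 remainder 12 (C)
10 ÷ 16 = 0 remainder 10 (A)
Reading remainders bottom to top: AC50E2



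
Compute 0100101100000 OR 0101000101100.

OR: 1 when either bit is 1
  0100101100000
| 0101000101100
---------------
  0101101101100
Decimal: 2400 | 2604 = 2924



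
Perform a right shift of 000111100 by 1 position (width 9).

Original: 000111100 (decimal 60)
Shift right by 1 position
Drop the 1 low bit; fill with zero on the left
Result: 000011110 (decimal 30)
Equivalent: 60 >> 1 = 60 ÷ 2^1 = 30



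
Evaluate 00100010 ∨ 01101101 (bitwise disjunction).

OR: 1 when either bit is 1
  00100010
| 01101101
----------
  01101111
Decimal: 34 | 109 = 111



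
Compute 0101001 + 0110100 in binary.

Add column by column from the right: bit + bit + carry-in; write the sum mod 2, carry 1 when the sum is 2 or 3.
carry:  1000000
        0101001
+       0110100
---------------
       01011101
(the carry out of the leftmost column, 0, becomes the leading bit)
Decimal check:
  0101001 = 32 + 8 + 1 = 41
  0110100 = 32 + 16 + 4 = 52
  41 + 52 = 93, and 01011101 = 64 + 16 + 8 + 4 + 1 = 93 ✓



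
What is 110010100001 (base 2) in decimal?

Sum of powers of 2 for each 1-bit:
2^0 + 2^5 + 2^7 + 2^10 + 2^11
= 1 + 32 + 128 + 1024 + 2048
= 3233



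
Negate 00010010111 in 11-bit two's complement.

Original: 00010010111
Step 1 - Invert all bits: 11101101000
Step 2 - Add 1: 11101101001
Verification: 00010010111 + 11101101001 = 100000000000; discarding the end carry (carry out of the top bit) leaves the 11-bit value 00000000000, as required for x + (-x)



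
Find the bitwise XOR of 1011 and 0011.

XOR: 1 when bits differ
  1011
^ 0011
------
  1000
Decimal: 11 ^ 3 = 8



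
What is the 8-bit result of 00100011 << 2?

Original: 00100011 (decimal 35)
Shift left by 2 positions
Append 2 zeros on the right
Result: 10001100 (decimal 140)
Equivalent: 35 << 2 = 35 × 2^2 = 140



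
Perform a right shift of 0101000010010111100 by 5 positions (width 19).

Original: 0101000010010111100 (decimal 165052)
Shift right by 5 positions
Drop the 5 low bits; fill with zeros on the left
Result: 0000001010000100101 (decimal 5157)
Equivalent: 165052 >> 5 = 165052 ÷ 2^5 = 5157



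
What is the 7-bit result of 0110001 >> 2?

Original: 0110001 (decimal 49)
Shift right by 2 positions
Drop the 2 low bits; fill with zeros on the left
Result: 0001100 (decimal 12)
Equivalent: 49 >> 2 = 49 ÷ 2^2 = 12



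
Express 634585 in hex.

Using repeated division by 16 (digits 10–15 are A–F):
634585 ÷ 16 = 39661 remainder 9
39661 ÷ 16 = 2478 remainder 13 (D)
2478 ÷ 16 = 154 remainder 14 (E)
154 ÷ 16 = 9 remainder 10 (A)
9 ÷ 16 = 0 remainder 9
Reading remainders bottom to top: 9AED9



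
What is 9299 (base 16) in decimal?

Expand by place value (powers of 16):
9299 = 9 × 16^3 + 2 × 16^2 + 9 × 16^1 + 9 × 16^0
= 9 × 4096 + 2 × 256 + 9 × 16 + 9 × 1
= 36864 + 512 + 144 + 9
= 37529



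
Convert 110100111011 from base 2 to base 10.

Sum of powers of 2 for each 1-bit:
2^0 + 2^1 + 2^3 + 2^4 + 2^5 + 2^8 + 2^10 + 2^11
= 1 + 2 + 8 + 16 + 32 + 256 + 1024 + 2048
= 3387



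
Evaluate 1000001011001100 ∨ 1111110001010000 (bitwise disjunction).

OR: 1 when either bit is 1
  1000001011001100
| 1111110001010000
------------------
  1111111011011100
Decimal: 33484 | 64592 = 65244



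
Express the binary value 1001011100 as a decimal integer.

Sum of powers of 2 for each 1-bit:
2^2 + 2^3 + 2^4 + 2^6 + 2^9
= 4 + 8 + 16 + 64 + 512
= 604



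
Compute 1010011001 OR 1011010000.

OR: 1 when either bit is 1
  1010011001
| 1011010000
------------
  1011011001
Decimal: 665 | 720 = 729



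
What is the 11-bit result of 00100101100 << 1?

Original: 00100101100 (decimal 300)
Shift left by 1 position
Append 1 zero on the right
Result: 01001011000 (decimal 600)
Equivalent: 300 << 1 = 300 × 2^1 = 600



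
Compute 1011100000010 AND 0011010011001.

AND: 1 only when both bits are 1
  1011100000010
& 0011010011001
---------------
  0011000000000
Decimal: 5890 & 1689 = 1536



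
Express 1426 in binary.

Using repeated division by 2:
1426 ÷ 2 = 713 remainder 0
713 ÷ 2 = 356 remainder 1
356 ÷ 2 = 178 remainder 0
178 ÷ 2 = 89 remainder 0
89 ÷ 2 = 44 remainder 1
44 ÷ 2 = 22 remainder 0
22 ÷ 2 = 11 remainder 0
11 ÷ 2 = 5 remainder 1
5 ÷ 2 = 2 remainder 1
2 ÷ 2 = 1 remainder 0
1 ÷ 2 = 0 remainder 1
Reading remainders bottom to top: 10110010010



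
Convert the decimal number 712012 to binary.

Using repeated division by 2:
712012 ÷ 2 = 356006 remainder 0
356006 ÷ 2 = 178003 remainder 0
178003 ÷ 2 = 89001 remainder 1
89001 ÷ 2 = 44500 remainder 1
44500 ÷ 2 = 22250 remainder 0
22250 ÷ 2 = 11125 remainder 0
11125 ÷ 2 = 5562 remainder 1
5562 ÷ 2 = 2781 remainder 0
2781 ÷ 2 = 1390 remainder 1
1390 ÷ 2 = 695 remainder 0
695 ÷ 2 = 347 remainder 1
347 ÷ 2 = 173 remainder 1
173 ÷ 2 = 86 remainder 1
86 ÷ 2 = 43 remainder 0
43 ÷ 2 = 21 remainder 1
21 ÷ 2 = 10 remainder 1
10 ÷ 2 = 5 remainder 0
5 ÷ 2 = 2 remainder 1
2 ÷ 2 = 1 remainder 0
1 ÷ 2 = 0 remainder 1
Reading remainders bottom to top: 10101101110101001100



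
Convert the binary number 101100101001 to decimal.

Sum of powers of 2 for each 1-bit:
2^0 + 2^3 + 2^5 + 2^8 + 2^9 + 2^11
= 1 + 8 + 32 + 256 + 512 + 2048
= 2857



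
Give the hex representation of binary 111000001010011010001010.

Group into 4-bit nibbles from right:
  1110 = E
  0000 = 0
  1010 = A
  0110 = 6
  1000 = 8
  1010 = A
Result: E0A68A



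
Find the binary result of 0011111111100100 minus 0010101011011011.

Method 1 - Direct subtraction (column by column from the right: bit − bit − borrow-in; if negative, add 2 and borrow 1 from the next column):
borrow: 0000000000110110
        0011111111100100
-       0010101011011011
------------------------
        0001010100001001

Method 2 - Add two's complement:
Two's complement of 0010101011011011: invert → 1101010100100100, add 1 → 1101010100100101
  0011111111100100
+ 1101010100100101
------------------
 10001010100001001  (end carry out of the top bit = 1)
Discarding the end carry: 0001010100001001
Decimal check:
  0011111111100100 = 8192 + 4096 + 2048 + 1024 + 512 + 256 + 128 + 64 + 32 + 4 = 16356
  0010101011011011 = 8192 + 2048 + 512 + 128 + 64 + 16 + 8 + 2 + 1 = 10971
  16356 - 10971 = 5385, and 0001010100001001 = 4096 + 1024 + 256 + 8 + 1 = 5385 ✓



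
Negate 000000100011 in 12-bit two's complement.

Original: 000000100011
Step 1 - Invert all bits: 111111011100
Step 2 - Add 1: 111111011101
Verification: 000000100011 + 111111011101 = 1000000000000; discarding the end carry (carry out of the top bit) leaves the 12-bit value 000000000000, as required for x + (-x)



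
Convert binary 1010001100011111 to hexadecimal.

Group into 4-bit nibbles from right:
  1010 = A
  0011 = 3
  0001 = 1
  1111 = F
Result: A31F



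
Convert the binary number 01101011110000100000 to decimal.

Sum of powers of 2 for each 1-bit:
2^5 + 2^10 + 2^11 + 2^12 + 2^13 + 2^15 + 2^17 + 2^18
= 32 + 1024 + 2048 + 4096 + 8192 + 32768 + 131072 + 262144
= 441376



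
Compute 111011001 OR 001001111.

OR: 1 when either bit is 1
  111011001
| 001001111
-----------
  111011111
Decimal: 473 | 79 = 479



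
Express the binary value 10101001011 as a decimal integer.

Sum of powers of 2 for each 1-bit:
2^0 + 2^1 + 2^3 + 2^6 + 2^8 + 2^10
= 1 + 2 + 8 + 64 + 256 + 1024
= 1355



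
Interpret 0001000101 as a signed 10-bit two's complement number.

Binary: 0001000101
Sign bit: 0 (non-negative)
Read directly as an unsigned value:
0001000101 = 64 + 4 + 1 = 69
Value: 69



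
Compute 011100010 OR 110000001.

OR: 1 when either bit is 1
  011100010
| 110000001
-----------
  111100011
Decimal: 226 | 385 = 483



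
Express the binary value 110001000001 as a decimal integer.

Sum of powers of 2 for each 1-bit:
2^0 + 2^6 + 2^10 + 2^11
= 1 + 64 + 1024 + 2048
= 3137



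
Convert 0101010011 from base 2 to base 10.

Sum of powers of 2 for each 1-bit:
2^0 + 2^1 + 2^4 + 2^6 + 2^8
= 1 + 2 + 16 + 64 + 256
= 339



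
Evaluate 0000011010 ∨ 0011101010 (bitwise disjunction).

OR: 1 when either bit is 1
  0000011010
| 0011101010
------------
  0011111010
Decimal: 26 | 234 = 250



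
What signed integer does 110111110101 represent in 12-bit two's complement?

Binary: 110111110101
Sign bit: 1 (negative)
Invert: 001000001010
Add 1:  001000001011
Magnitude: 001000001011 = 512 + 8 + 2 + 1 = 523
Value: -523



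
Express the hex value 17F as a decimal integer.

Expand by place value (powers of 16):
Digit values: F = 15
17F = 1 × 16^2 + 7 × 16^1 + 15 × 16^0
= 1 × 256 + 7 × 16 + 15 × 1
= 256 + 112 + 15
= 383



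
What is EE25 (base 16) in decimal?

Expand by place value (powers of 16):
Digit values: E = 14
EE25 = 14 × 16^3 + 14 × 16^2 + 2 × 16^1 + 5 × 16^0
= 14 × 4096 + 14 × 256 + 2 × 16 + 5 × 1
= 57344 + 3584 + 32 + 5
= 60965



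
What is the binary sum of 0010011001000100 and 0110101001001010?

Add column by column from the right: bit + bit + carry-in; write the sum mod 2, carry 1 when the sum is 2 or 3.
carry:  1101110010000000
        0010011001000100
+       0110101001001010
------------------------
       01001000010001110
(the carry out of the leftmost column, 0, becomes the leading bit)
Decimal check:
  0010011001000100 = 8192 + 1024 + 512 + 64 + 4 = 9796
  0110101001001010 = 16384 + 8192 + 2048 + 512 + 64 + 8 + 2 = 27210
  9796 + 27210 = 37006, and 01001000010001110 = 32768 + 4096 + 128 + 8 + 4 + 2 = 37006 ✓



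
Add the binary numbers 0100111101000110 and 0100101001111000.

Add column by column from the right: bit + bit + carry-in; write the sum mod 2, carry 1 when the sum is 2 or 3.
carry:  1001110010000000
        0100111101000110
+       0100101001111000
------------------------
       01001100110111110
(the carry out of the leftmost column, 0, becomes the leading bit)
Decimal check:
  0100111101000110 = 16384 + 2048 + 1024 + 512 + 256 + 64 + 4 + 2 = 20294
  0100101001111000 = 16384 + 2048 + 512 + 64 + 32 + 16 + 8 = 19064
  20294 + 19064 = 39358, and 01001100110111110 = 32768 + 4096 + 2048 + 256 + 128 + 32 + 16 + 8 + 4 + 2 = 39358 ✓



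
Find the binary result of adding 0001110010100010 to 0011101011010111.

Add column by column from the right: bit + bit + carry-in; write the sum mod 2, carry 1 when the sum is 2 or 3.
carry:  0111000100001100
        0001110010100010
+       0011101011010111
------------------------
       00101011101111001
(the carry out of the leftmost column, 0, becomes the leading bit)
Decimal check:
  0001110010100010 = 4096 + 2048 + 1024 + 128 + 32 + 2 = 7330
  0011101011010111 = 8192 + 4096 + 2048 + 512 + 128 + 64 + 16 + 4 + 2 + 1 = 15063
  7330 + 15063 = 22393, and 00101011101111001 = 16384 + 4096 + 1024 + 512 + 256 + 64 + 32 + 16 + 8 + 1 = 22393 ✓



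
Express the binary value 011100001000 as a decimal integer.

Sum of powers of 2 for each 1-bit:
2^3 + 2^8 + 2^9 + 2^10
= 8 + 256 + 512 + 1024
= 1800



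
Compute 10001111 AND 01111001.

AND: 1 only when both bits are 1
  10001111
& 01111001
----------
  00001001
Decimal: 143 & 121 = 9



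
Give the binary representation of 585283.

Using repeated division by 2:
585283 ÷ 2 = 292641 remainder 1
292641 ÷ 2 = 146320 remainder 1
146320 ÷ 2 = 73160 remainder 0
73160 ÷ 2 = 36580 remainder 0
36580 ÷ 2 = 18290 remainder 0
18290 ÷ 2 = 9145 remainder 0
9145 ÷ 2 = 4572 remainder 1
4572 ÷ 2 = 2286 remainder 0
2286 ÷ 2 = 1143 remainder 0
1143 ÷ 2 = 571 remainder 1
571 ÷ 2 = 285 remainder 1
285 ÷ 2 = 142 remainder 1
142 ÷ 2 = 71 remainder 0
71 ÷ 2 = 35 remainder 1
35 ÷ 2 = 17 remainder 1
17 ÷ 2 = 8 remainder 1
8 ÷ 2 = 4 remainder 0
4 ÷ 2 = 2 remainder 0
2 ÷ 2 = 1 remainder 0
1 ÷ 2 = 0 remainder 1
Reading remainders bottom to top: 10001110111001000011



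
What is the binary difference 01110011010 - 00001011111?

Method 1 - Direct subtraction (column by column from the right: bit − bit − borrow-in; if negative, add 2 and borrow 1 from the next column):
borrow: 00011111110
        01110011010
-       00001011111
-------------------
        01100111011

Method 2 - Add two's complement:
Two's complement of 00001011111: invert → 11110100000, add 1 → 11110100001
  01110011010
+ 11110100001
-------------
 101100111011  (end carry out of the top bit = 1)
Discarding the end carry: 01100111011
Decimal check:
  01110011010 = 512 + 256 + 128 + 16 + 8 + 2 = 922
  00001011111 = 64 + 16 + 8 + 4 + 2 + 1 = 95
  922 - 95 = 827, and 01100111011 = 512 + 256 + 32 + 16 + 8 + 2 + 1 = 827 ✓



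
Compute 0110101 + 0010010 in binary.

Add column by column from the right: bit + bit + carry-in; write the sum mod 2, carry 1 when the sum is 2 or 3.
carry:  1100000
        0110101
+       0010010
---------------
       01000111
(the carry out of the leftmost column, 0, becomes the leading bit)
Decimal check:
  0110101 = 32 + 16 + 4 + 1 = 53
  0010010 = 16 + 2 = 18
  53 + 18 = 71, and 01000111 = 64 + 4 + 2 + 1 = 71 ✓



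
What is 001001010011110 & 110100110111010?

AND: 1 only when both bits are 1
  001001010011110
& 110100110111010
-----------------
  000000010011010
Decimal: 4766 & 27066 = 154



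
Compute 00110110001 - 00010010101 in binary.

Method 1 - Direct subtraction (column by column from the right: bit − bit − borrow-in; if negative, add 2 and borrow 1 from the next column):
borrow: 00000111000
        00110110001
-       00010010101
-------------------
        00100011100

Method 2 - Add two's complement:
Two's complement of 00010010101: invert → 11101101010, add 1 → 11101101011
  00110110001
+ 11101101011
-------------
 100100011100  (end carry out of the top bit = 1)
Discarding the end carry: 00100011100
Decimal check:
  00110110001 = 256 + 128 + 32 + 16 + 1 = 433
  00010010101 = 128 + 16 + 4 + 1 = 149
  433 - 149 = 284, and 00100011100 = 256 + 16 + 8 + 4 = 284 ✓



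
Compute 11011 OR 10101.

OR: 1 when either bit is 1
  11011
| 10101
-------
  11111
Decimal: 27 | 21 = 31



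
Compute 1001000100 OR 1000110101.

OR: 1 when either bit is 1
  1001000100
| 1000110101
------------
  1001110101
Decimal: 580 | 565 = 629



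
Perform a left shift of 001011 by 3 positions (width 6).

Original: 001011 (decimal 11)
Shift left by 3 positions
Append 3 zeros on the right and drop the 3 high bits that overflow the 6-bit width
Result: 011000 (decimal 24)
Equivalent: 11 << 3 = 11 × 2^3 = 88, truncated to 6 bits = 24



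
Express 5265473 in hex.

Using repeated division by 16 (digits 10–15 are A–F):
5265473 ÷ 16 = 329092 remainder 1
329092 ÷ 16 = 20568 remainder 4
20568 ÷ 16 = 1285 remainder 8
1285 ÷ 16 = 80 remainder 5
80 ÷ 16 = 5 remainder 0
5 ÷ 16 = 0 remainder 5
Reading remainders bottom to top: 505841



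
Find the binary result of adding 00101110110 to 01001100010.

Add column by column from the right: bit + bit + carry-in; write the sum mod 2, carry 1 when the sum is 2 or 3.
carry:  00011001100
        00101110110
+       01001100010
-------------------
       001111011000
(the carry out of the leftmost column, 0, becomes the leading bit)
Decimal check:
  00101110110 = 256 + 64 + 32 + 16 + 4 + 2 = 374
  01001100010 = 512 + 64 + 32 + 2 = 610
  374 + 610 = 984, and 001111011000 = 512 + 256 + 128 + 64 + 16 + 8 = 984 ✓



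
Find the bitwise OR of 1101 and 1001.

OR: 1 when either bit is 1
  1101
| 1001
------
  1101
Decimal: 13 | 9 = 13



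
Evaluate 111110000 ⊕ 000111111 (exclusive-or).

XOR: 1 when bits differ
  111110000
^ 000111111
-----------
  111001111
Decimal: 496 ^ 63 = 463



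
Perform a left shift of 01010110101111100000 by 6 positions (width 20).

Original: 01010110101111100000 (decimal 355296)
Shift left by 6 positions
Append 6 zeros on the right and drop the 6 high bits that overflow the 20-bit width
Result: 10101111100000000000 (decimal 718848)
Equivalent: 355296 << 6 = 355296 × 2^6 = 22738944, truncated to 20 bits = 718848



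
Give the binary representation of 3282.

Using repeated division by 2:
3282 ÷ 2 = 1641 remainder 0
1641 ÷ 2 = 820 remainder 1
820 ÷ 2 = 410 remainder 0
410 ÷ 2 = 205 remainder 0
205 ÷ 2 = 102 remainder 1
102 ÷ 2 = 51 remainder 0
51 ÷ 2 = 25 remainder 1
25 ÷ 2 = 12 remainder 1
12 ÷ 2 = 6 remainder 0
6 ÷ 2 = 3 remainder 0
3 ÷ 2 = 1 remainder 1
1 ÷ 2 = 0 remainder 1
Reading remainders bottom to top: 110011010010



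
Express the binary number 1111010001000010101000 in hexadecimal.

Group into 4-bit nibbles from right:
  0011 = 3
  1101 = D
  0001 = 1
  0000 = 0
  1010 = A
  1000 = 8
Result: 3D10A8



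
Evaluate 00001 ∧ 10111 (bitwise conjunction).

AND: 1 only when both bits are 1
  00001
& 10111
-------
  00001
Decimal: 1 & 23 = 1



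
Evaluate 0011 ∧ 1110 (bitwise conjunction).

AND: 1 only when both bits are 1
  0011
& 1110
------
  0010
Decimal: 3 & 14 = 2



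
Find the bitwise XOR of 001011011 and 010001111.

XOR: 1 when bits differ
  001011011
^ 010001111
-----------
  011010100
Decimal: 91 ^ 143 = 212



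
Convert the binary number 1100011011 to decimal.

Sum of powers of 2 for each 1-bit:
2^0 + 2^1 + 2^3 + 2^4 + 2^8 + 2^9
= 1 + 2 + 8 + 16 + 256 + 512
= 795



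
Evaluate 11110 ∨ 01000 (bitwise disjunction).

OR: 1 when either bit is 1
  11110
| 01000
-------
  11110
Decimal: 30 | 8 = 30



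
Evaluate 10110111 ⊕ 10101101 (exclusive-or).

XOR: 1 when bits differ
  10110111
^ 10101101
----------
  00011010
Decimal: 183 ^ 173 = 26



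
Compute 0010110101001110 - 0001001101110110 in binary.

Method 1 - Direct subtraction (column by column from the right: bit − bit − borrow-in; if negative, add 2 and borrow 1 from the next column):
borrow: 0010011111100000
        0010110101001110
-       0001001101110110
------------------------
        0001100111011000

Method 2 - Add two's complement:
Two's complement of 0001001101110110: invert → 1110110010001001, add 1 → 1110110010001010
  0010110101001110
+ 1110110010001010
------------------
 10001100111011000  (end carry out of the top bit = 1)
Discarding the end carry: 0001100111011000
Decimal check:
  0010110101001110 = 8192 + 2048 + 1024 + 256 + 64 + 8 + 4 + 2 = 11598
  0001001101110110 = 4096 + 512 + 256 + 64 + 32 + 16 + 4 + 2 = 4982
  11598 - 4982 = 6616, and 0001100111011000 = 4096 + 2048 + 256 + 128 + 64 + 16 + 8 = 6616 ✓



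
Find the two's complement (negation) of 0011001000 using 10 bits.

Original: 0011001000
Step 1 - Invert all bits: 1100110111
Step 2 - Add 1: 1100111000
Verification: 0011001000 + 1100111000 = 10000000000; discarding the end carry (carry out of the top bit) leaves the 10-bit value 0000000000, as required for x + (-x)

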